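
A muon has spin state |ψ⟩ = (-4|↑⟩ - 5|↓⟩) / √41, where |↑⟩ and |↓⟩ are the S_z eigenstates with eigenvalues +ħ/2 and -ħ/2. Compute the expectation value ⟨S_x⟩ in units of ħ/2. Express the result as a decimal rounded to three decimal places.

⟨σ_x⟩ = 2 Re(a* b)/(|a|²+|b|²) with a = -4, b = -5.
a* b = 20, so ⟨σ_x⟩ = 40/41.
⟨S_x⟩ = (ħ/2)·⟨σ_x⟩.

0.976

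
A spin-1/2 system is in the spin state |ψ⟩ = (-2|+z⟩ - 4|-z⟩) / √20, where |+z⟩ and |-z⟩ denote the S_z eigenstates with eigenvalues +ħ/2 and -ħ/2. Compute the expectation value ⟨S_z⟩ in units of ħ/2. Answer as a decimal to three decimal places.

⟨σ_z⟩ = |a|² - |b|² divided by |a|²+|b|², with a, b the |+z⟩, |-z⟩ amplitudes.
= (4 - 16)/20 = -12/20.
⟨S_z⟩ = (ħ/2)·⟨σ_z⟩.

-0.600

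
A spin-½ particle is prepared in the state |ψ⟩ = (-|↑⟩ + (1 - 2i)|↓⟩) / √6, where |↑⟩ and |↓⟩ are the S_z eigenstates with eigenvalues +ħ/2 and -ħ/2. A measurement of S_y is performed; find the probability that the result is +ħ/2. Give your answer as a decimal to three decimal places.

|+y⟩ = (|↑⟩ + i|↓⟩)/√2, so ⟨+y|ψ⟩ = (-3 - i) / (√2·√6).
P = |-3 - i|² / 12 = 10/12.

0.833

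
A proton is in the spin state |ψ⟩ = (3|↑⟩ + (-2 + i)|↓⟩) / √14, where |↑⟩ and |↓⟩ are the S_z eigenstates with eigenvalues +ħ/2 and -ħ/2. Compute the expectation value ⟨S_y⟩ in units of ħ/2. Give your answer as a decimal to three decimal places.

⟨σ_y⟩ = 2 Im(a* b)/(|a|²+|b|²) with a = 3, b = (-2 + i).
a* b = (-6 + 3i), so ⟨σ_y⟩ = 6/14.
⟨S_y⟩ = (ħ/2)·⟨σ_y⟩.

0.429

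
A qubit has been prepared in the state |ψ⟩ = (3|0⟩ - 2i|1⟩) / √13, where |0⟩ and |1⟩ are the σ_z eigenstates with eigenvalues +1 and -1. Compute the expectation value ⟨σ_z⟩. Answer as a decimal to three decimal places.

⟨σ_z⟩ = |a|² - |b|² divided by |a|²+|b|², with a, b the |0⟩, |1⟩ amplitudes.
= (9 - 4)/13 = 5/13.

0.385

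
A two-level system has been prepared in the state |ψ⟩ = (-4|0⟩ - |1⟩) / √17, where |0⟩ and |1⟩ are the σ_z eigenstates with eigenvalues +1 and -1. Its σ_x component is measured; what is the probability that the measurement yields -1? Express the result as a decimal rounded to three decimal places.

0.265

|-x⟩ = (|0⟩ - |1⟩)/√2, so ⟨-x|ψ⟩ = (-3) / (√2·√17).
P = |-3|² / 34 = 9/34.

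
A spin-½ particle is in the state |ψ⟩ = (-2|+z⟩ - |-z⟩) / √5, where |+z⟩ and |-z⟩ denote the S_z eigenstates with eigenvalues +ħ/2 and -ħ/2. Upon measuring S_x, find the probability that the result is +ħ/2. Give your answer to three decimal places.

|+x⟩ = (|+z⟩ + |-z⟩)/√2, so ⟨+x|ψ⟩ = (-3) / (√2·√5).
P = |-3|² / 10 = 9/10.

0.900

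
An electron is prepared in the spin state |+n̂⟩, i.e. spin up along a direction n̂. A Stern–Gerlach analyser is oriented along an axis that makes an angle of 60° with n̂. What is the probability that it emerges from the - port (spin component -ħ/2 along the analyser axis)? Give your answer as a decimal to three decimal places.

For spin-½, the probability of finding spin-up along an axis at angle θ to the initial spin direction is cos²(θ/2); spin-down is sin²(θ/2).
θ = 60°, so P = sin²(30°) ≈ 0.250.

0.250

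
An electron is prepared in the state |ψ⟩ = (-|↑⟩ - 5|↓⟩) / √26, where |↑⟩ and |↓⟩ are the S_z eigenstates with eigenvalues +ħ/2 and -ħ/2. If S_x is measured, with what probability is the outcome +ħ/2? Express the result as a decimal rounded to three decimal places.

|+x⟩ = (|↑⟩ + |↓⟩)/√2, so ⟨+x|ψ⟩ = (-6) / (√2·√26).
P = |-6|² / 52 = 36/52.

0.692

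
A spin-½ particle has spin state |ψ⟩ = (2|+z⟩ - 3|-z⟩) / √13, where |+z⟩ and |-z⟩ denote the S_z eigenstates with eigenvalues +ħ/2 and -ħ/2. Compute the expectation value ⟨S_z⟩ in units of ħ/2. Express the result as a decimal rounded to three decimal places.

-0.385

⟨σ_z⟩ = |a|² - |b|² divided by |a|²+|b|², with a, b the |+z⟩, |-z⟩ amplitudes.
= (4 - 9)/13 = -5/13.
⟨S_z⟩ = (ħ/2)·⟨σ_z⟩.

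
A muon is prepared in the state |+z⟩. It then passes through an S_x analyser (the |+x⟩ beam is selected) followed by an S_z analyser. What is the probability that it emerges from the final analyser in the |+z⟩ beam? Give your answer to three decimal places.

First analyser (S_x): from |+z⟩, P(|+x⟩) = 1/2.
After stage 1 the state is |+x⟩; P(|+z⟩) = |⟨+z|+x⟩|² = 1/2.
Joint probability = 1/2 × 1/2 = 0.250.

0.250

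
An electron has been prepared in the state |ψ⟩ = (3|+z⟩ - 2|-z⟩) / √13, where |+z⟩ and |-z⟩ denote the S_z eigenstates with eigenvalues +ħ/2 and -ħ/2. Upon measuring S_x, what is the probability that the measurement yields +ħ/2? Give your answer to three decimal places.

|+x⟩ = (|+z⟩ + |-z⟩)/√2, so ⟨+x|ψ⟩ = (1) / (√2·√13).
P = |1|² / 26 = 1/26.

0.038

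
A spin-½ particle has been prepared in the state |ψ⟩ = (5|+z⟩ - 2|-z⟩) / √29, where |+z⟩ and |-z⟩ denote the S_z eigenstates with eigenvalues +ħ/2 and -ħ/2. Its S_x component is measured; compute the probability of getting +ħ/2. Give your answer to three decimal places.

0.155

|+x⟩ = (|+z⟩ + |-z⟩)/√2, so ⟨+x|ψ⟩ = (3) / (√2·√29).
P = |3|² / 58 = 9/58.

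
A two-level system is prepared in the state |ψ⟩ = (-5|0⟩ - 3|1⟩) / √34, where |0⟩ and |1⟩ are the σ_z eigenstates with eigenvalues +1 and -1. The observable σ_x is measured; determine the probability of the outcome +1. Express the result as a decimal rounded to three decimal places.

0.941

|+x⟩ = (|0⟩ + |1⟩)/√2, so ⟨+x|ψ⟩ = (-8) / (√2·√34).
P = |-8|² / 68 = 64/68.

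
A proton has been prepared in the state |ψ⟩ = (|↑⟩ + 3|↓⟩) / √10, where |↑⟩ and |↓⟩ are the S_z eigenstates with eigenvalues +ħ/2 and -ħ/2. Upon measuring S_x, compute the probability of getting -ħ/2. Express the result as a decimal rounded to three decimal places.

0.200

|-x⟩ = (|↑⟩ - |↓⟩)/√2, so ⟨-x|ψ⟩ = (-2) / (√2·√10).
P = |-2|² / 20 = 4/20.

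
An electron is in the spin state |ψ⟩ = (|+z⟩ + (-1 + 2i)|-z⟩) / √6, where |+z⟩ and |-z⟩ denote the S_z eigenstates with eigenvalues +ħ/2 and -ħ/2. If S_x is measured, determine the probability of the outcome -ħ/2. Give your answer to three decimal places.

|-x⟩ = (|+z⟩ - |-z⟩)/√2, so ⟨-x|ψ⟩ = (2 - 2i) / (√2·√6).
P = |2 - 2i|² / 12 = 8/12.

0.667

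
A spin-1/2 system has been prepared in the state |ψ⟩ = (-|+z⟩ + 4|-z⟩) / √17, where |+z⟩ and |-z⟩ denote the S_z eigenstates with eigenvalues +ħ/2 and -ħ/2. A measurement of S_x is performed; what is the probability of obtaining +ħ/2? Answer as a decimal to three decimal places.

0.265

|+x⟩ = (|+z⟩ + |-z⟩)/√2, so ⟨+x|ψ⟩ = (3) / (√2·√17).
P = |3|² / 34 = 9/34.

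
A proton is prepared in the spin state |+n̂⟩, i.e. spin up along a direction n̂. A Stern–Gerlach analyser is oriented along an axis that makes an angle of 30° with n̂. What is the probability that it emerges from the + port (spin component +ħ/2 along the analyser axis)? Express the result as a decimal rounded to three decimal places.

For spin-½, the probability of finding spin-up along an axis at angle θ to the initial spin direction is cos²(θ/2); spin-down is sin²(θ/2).
θ = 30°, so P = cos²(15°) ≈ 0.933.

0.933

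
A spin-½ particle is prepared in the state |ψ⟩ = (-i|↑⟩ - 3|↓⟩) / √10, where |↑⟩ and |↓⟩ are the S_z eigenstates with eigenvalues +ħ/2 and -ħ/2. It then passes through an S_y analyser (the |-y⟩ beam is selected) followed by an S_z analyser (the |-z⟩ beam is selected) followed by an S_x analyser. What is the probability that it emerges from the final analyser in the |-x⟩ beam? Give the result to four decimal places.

First analyser (S_y): P(|-y⟩) = |⟨-y|ψ⟩|² = 16/20.
After stage 1 the state is |-y⟩; P(|-z⟩) = |⟨-z|-y⟩|² = 1/2.
After stage 2 the state is |-z⟩; P(|-x⟩) = |⟨-x|-z⟩|² = 1/2.
Joint probability = 16/20 × 1/2 × 1/2 = 0.2000.

0.2000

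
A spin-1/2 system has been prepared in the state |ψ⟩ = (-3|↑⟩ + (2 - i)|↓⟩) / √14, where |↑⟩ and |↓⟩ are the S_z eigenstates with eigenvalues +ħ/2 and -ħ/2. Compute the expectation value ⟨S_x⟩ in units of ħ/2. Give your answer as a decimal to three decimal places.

-0.857

⟨σ_x⟩ = 2 Re(a* b)/(|a|²+|b|²) with a = -3, b = (2 - i).
a* b = (-6 + 3i), so ⟨σ_x⟩ = -12/14.
⟨S_x⟩ = (ħ/2)·⟨σ_x⟩.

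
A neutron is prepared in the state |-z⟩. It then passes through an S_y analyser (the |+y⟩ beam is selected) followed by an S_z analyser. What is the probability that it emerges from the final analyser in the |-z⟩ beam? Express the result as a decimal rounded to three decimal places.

First analyser (S_y): from |-z⟩, P(|+y⟩) = 1/2.
After stage 1 the state is |+y⟩; P(|-z⟩) = |⟨-z|+y⟩|² = 1/2.
Joint probability = 1/2 × 1/2 = 0.250.

0.250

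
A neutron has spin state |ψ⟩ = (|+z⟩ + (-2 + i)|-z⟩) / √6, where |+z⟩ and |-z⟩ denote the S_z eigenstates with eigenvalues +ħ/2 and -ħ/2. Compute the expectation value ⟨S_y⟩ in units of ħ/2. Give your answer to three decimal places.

0.333

⟨σ_y⟩ = 2 Im(a* b)/(|a|²+|b|²) with a = 1, b = (-2 + i).
a* b = (-2 + i), so ⟨σ_y⟩ = 2/6.
⟨S_y⟩ = (ħ/2)·⟨σ_y⟩.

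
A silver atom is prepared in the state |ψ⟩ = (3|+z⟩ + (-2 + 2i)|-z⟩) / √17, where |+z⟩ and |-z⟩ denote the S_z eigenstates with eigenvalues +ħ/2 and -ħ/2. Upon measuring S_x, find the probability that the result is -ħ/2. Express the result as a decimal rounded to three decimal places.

|-x⟩ = (|+z⟩ - |-z⟩)/√2, so ⟨-x|ψ⟩ = (5 - 2i) / (√2·√17).
P = |5 - 2i|² / 34 = 29/34.

0.853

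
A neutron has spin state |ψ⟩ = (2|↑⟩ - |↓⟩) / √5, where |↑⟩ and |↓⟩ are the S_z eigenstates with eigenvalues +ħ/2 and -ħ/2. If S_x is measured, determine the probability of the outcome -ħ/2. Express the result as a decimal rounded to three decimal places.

0.900

|-x⟩ = (|↑⟩ - |↓⟩)/√2, so ⟨-x|ψ⟩ = (3) / (√2·√5).
P = |3|² / 10 = 9/10.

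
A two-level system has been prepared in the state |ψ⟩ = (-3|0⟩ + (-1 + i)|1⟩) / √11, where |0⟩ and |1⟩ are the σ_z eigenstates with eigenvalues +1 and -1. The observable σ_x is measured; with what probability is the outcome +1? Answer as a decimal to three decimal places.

|+x⟩ = (|0⟩ + |1⟩)/√2, so ⟨+x|ψ⟩ = (-4 + i) / (√2·√11).
P = |-4 + i|² / 22 = 17/22.

0.773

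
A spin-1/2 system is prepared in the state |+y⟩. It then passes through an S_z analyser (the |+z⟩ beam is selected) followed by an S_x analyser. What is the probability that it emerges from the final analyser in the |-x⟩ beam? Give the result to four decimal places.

0.2500

First analyser (S_z): from |+y⟩, P(|+z⟩) = 1/2.
After stage 1 the state is |+z⟩; P(|-x⟩) = |⟨-x|+z⟩|² = 1/2.
Joint probability = 1/2 × 1/2 = 0.2500.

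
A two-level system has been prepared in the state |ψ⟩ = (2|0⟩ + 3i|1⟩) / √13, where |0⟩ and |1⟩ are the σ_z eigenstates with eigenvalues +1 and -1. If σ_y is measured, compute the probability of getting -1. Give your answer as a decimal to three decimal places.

0.038

|-y⟩ = (|0⟩ - i|1⟩)/√2, so ⟨-y|ψ⟩ = (-1) / (√2·√13).
P = |-1|² / 26 = 1/26.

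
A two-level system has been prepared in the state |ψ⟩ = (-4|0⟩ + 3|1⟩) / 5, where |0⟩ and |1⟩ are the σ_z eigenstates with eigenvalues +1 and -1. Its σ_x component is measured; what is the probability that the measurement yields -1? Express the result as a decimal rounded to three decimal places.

0.980

|-x⟩ = (|0⟩ - |1⟩)/√2, so ⟨-x|ψ⟩ = (-7) / (√2·5).
P = |-7|² / 50 = 49/50.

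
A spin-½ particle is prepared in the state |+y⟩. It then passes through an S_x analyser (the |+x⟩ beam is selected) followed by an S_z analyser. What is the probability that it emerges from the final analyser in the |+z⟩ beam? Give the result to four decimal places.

0.2500

First analyser (S_x): from |+y⟩, P(|+x⟩) = 1/2.
After stage 1 the state is |+x⟩; P(|+z⟩) = |⟨+z|+x⟩|² = 1/2.
Joint probability = 1/2 × 1/2 = 0.2500.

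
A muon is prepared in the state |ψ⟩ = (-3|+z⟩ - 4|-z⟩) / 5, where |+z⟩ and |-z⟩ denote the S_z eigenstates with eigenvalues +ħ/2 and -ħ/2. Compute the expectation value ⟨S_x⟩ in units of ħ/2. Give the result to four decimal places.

⟨σ_x⟩ = 2 Re(a* b)/(|a|²+|b|²) with a = -3, b = -4.
a* b = 12, so ⟨σ_x⟩ = 24/25.
⟨S_x⟩ = (ħ/2)·⟨σ_x⟩.

0.9600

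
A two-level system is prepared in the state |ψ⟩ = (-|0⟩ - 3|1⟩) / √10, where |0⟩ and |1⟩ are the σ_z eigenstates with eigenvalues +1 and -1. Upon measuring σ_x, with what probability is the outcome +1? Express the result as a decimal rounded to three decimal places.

0.800

|+x⟩ = (|0⟩ + |1⟩)/√2, so ⟨+x|ψ⟩ = (-4) / (√2·√10).
P = |-4|² / 20 = 16/20.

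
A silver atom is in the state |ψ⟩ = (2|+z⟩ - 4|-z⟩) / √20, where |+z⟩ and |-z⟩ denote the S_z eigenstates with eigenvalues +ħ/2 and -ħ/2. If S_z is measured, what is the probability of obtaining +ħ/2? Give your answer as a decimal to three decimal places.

0.200

The +ħ/2 outcome corresponds to |+z⟩. Its amplitude in |ψ⟩ is 2/√20.
P = |2|² / 20 = 4/20.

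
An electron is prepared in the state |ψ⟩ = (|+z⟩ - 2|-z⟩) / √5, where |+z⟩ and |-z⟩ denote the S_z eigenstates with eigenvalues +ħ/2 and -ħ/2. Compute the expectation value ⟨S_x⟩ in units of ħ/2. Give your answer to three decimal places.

⟨σ_x⟩ = 2 Re(a* b)/(|a|²+|b|²) with a = 1, b = -2.
a* b = -2, so ⟨σ_x⟩ = -4/5.
⟨S_x⟩ = (ħ/2)·⟨σ_x⟩.

-0.800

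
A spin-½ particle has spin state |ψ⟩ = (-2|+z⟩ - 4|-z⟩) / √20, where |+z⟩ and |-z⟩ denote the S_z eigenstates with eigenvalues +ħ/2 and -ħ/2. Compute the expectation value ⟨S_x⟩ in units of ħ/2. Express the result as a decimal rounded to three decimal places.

0.800

⟨σ_x⟩ = 2 Re(a* b)/(|a|²+|b|²) with a = -2, b = -4.
a* b = 8, so ⟨σ_x⟩ = 16/20.
⟨S_x⟩ = (ħ/2)·⟨σ_x⟩.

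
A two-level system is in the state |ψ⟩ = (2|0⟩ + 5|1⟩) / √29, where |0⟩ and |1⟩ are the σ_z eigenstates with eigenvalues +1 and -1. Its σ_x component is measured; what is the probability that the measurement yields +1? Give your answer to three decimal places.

0.845

|+x⟩ = (|0⟩ + |1⟩)/√2, so ⟨+x|ψ⟩ = (7) / (√2·√29).
P = |7|² / 58 = 49/58.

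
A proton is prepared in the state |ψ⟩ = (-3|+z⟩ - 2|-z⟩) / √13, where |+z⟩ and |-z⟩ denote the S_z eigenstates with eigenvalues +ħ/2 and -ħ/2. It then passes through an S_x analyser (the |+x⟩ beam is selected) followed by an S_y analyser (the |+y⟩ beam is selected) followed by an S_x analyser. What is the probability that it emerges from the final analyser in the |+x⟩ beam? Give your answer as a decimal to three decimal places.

First analyser (S_x): P(|+x⟩) = |⟨+x|ψ⟩|² = 25/26.
After stage 1 the state is |+x⟩; P(|+y⟩) = |⟨+y|+x⟩|² = 1/2.
After stage 2 the state is |+y⟩; P(|+x⟩) = |⟨+x|+y⟩|² = 1/2.
Joint probability = 25/26 × 1/2 × 1/2 = 0.240.

0.240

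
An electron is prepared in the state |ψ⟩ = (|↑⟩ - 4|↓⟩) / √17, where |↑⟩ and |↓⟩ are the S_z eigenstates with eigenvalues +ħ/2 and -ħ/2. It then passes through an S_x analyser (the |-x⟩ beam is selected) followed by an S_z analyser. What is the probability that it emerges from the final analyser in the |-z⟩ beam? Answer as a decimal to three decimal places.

0.368

First analyser (S_x): P(|-x⟩) = |⟨-x|ψ⟩|² = 25/34.
After stage 1 the state is |-x⟩; P(|-z⟩) = |⟨-z|-x⟩|² = 1/2.
Joint probability = 25/34 × 1/2 = 0.368.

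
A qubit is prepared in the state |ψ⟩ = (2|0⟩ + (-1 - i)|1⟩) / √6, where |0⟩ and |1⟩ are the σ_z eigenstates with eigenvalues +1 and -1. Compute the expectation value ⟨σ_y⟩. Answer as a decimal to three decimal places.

⟨σ_y⟩ = 2 Im(a* b)/(|a|²+|b|²) with a = 2, b = (-1 - i).
a* b = (-2 - 2i), so ⟨σ_y⟩ = -4/6.

-0.667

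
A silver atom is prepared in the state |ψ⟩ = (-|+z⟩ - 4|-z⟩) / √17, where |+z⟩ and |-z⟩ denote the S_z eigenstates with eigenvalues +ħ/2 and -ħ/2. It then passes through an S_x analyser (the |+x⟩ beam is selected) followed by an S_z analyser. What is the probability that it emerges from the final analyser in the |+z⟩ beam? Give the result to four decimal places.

0.3676

First analyser (S_x): P(|+x⟩) = |⟨+x|ψ⟩|² = 25/34.
After stage 1 the state is |+x⟩; P(|+z⟩) = |⟨+z|+x⟩|² = 1/2.
Joint probability = 25/34 × 1/2 = 0.3676.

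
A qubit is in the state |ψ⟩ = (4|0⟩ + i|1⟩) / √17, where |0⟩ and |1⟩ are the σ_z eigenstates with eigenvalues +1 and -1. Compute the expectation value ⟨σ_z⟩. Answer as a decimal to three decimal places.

⟨σ_z⟩ = |a|² - |b|² divided by |a|²+|b|², with a, b the |0⟩, |1⟩ amplitudes.
= (16 - 1)/17 = 15/17.

0.882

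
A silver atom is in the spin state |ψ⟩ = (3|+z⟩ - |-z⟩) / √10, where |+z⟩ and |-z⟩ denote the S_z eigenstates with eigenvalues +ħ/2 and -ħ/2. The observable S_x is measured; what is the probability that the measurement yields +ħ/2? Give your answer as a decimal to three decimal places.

|+x⟩ = (|+z⟩ + |-z⟩)/√2, so ⟨+x|ψ⟩ = (2) / (√2·√10).
P = |2|² / 20 = 4/20.

0.200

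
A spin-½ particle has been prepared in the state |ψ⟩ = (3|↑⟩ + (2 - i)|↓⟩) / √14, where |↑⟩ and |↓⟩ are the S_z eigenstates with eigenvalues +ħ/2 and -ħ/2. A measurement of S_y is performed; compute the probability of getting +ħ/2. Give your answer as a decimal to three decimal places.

0.286

|+y⟩ = (|↑⟩ + i|↓⟩)/√2, so ⟨+y|ψ⟩ = (2 - 2i) / (√2·√14).
P = |2 - 2i|² / 28 = 8/28.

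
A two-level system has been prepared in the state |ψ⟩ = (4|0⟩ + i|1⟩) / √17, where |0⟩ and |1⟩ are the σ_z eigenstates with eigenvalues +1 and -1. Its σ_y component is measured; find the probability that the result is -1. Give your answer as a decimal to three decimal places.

|-y⟩ = (|0⟩ - i|1⟩)/√2, so ⟨-y|ψ⟩ = (3) / (√2·√17).
P = |3|² / 34 = 9/34.

0.265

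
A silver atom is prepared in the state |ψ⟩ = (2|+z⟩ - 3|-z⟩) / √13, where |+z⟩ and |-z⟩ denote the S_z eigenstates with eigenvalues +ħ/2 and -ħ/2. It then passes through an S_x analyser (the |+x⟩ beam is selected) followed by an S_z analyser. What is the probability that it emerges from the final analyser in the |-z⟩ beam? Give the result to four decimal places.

First analyser (S_x): P(|+x⟩) = |⟨+x|ψ⟩|² = 1/26.
After stage 1 the state is |+x⟩; P(|-z⟩) = |⟨-z|+x⟩|² = 1/2.
Joint probability = 1/26 × 1/2 = 0.0192.

0.0192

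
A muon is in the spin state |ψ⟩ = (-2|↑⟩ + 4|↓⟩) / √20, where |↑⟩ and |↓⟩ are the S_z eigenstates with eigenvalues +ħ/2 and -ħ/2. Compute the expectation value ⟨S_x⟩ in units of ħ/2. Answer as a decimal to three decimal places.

⟨σ_x⟩ = 2 Re(a* b)/(|a|²+|b|²) with a = -2, b = 4.
a* b = -8, so ⟨σ_x⟩ = -16/20.
⟨S_x⟩ = (ħ/2)·⟨σ_x⟩.

-0.800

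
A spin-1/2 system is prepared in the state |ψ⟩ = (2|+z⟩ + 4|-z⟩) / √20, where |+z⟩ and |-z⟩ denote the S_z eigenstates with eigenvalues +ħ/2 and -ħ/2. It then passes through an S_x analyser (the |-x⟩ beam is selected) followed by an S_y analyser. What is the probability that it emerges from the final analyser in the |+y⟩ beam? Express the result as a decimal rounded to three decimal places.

0.050

First analyser (S_x): P(|-x⟩) = |⟨-x|ψ⟩|² = 4/40.
After stage 1 the state is |-x⟩; P(|+y⟩) = |⟨+y|-x⟩|² = 1/2.
Joint probability = 4/40 × 1/2 = 0.050.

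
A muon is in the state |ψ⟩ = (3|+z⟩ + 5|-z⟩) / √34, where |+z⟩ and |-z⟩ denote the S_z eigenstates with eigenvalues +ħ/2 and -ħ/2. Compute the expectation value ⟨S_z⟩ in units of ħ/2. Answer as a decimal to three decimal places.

⟨σ_z⟩ = |a|² - |b|² divided by |a|²+|b|², with a, b the |+z⟩, |-z⟩ amplitudes.
= (9 - 25)/34 = -16/34.
⟨S_z⟩ = (ħ/2)·⟨σ_z⟩.

-0.471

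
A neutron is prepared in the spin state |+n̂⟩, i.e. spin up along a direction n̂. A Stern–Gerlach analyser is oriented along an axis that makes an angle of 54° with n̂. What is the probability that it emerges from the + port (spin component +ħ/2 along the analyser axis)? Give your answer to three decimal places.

For spin-½, the probability of finding spin-up along an axis at angle θ to the initial spin direction is cos²(θ/2); spin-down is sin²(θ/2).
θ = 54°, so P = cos²(27°) ≈ 0.794.

0.794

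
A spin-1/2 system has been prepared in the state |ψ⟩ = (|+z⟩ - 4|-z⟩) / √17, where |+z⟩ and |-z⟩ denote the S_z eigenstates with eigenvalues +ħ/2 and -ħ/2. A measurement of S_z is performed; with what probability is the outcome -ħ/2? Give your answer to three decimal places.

The -ħ/2 outcome corresponds to |-z⟩. Its amplitude in |ψ⟩ is -4/√17.
P = |-4|² / 17 = 16/17.

0.941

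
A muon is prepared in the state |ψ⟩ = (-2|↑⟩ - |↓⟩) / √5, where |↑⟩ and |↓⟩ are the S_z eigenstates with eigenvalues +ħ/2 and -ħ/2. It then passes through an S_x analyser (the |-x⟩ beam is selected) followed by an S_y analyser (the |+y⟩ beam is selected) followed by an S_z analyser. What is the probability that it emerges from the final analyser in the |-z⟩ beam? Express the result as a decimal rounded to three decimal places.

First analyser (S_x): P(|-x⟩) = |⟨-x|ψ⟩|² = 1/10.
After stage 1 the state is |-x⟩; P(|+y⟩) = |⟨+y|-x⟩|² = 1/2.
After stage 2 the state is |+y⟩; P(|-z⟩) = |⟨-z|+y⟩|² = 1/2.
Joint probability = 1/10 × 1/2 × 1/2 = 0.025.

0.025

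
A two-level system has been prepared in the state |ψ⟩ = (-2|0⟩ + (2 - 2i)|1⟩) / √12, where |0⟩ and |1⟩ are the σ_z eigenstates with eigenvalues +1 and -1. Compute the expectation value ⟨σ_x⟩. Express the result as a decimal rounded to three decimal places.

-0.667

⟨σ_x⟩ = 2 Re(a* b)/(|a|²+|b|²) with a = -2, b = (2 - 2i).
a* b = (-4 + 4i), so ⟨σ_x⟩ = -8/12.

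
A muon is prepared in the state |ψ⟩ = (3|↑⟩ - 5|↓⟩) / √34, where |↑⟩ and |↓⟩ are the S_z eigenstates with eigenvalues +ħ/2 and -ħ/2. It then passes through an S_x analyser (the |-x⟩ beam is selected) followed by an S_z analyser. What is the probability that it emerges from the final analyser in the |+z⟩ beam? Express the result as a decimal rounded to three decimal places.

First analyser (S_x): P(|-x⟩) = |⟨-x|ψ⟩|² = 64/68.
After stage 1 the state is |-x⟩; P(|+z⟩) = |⟨+z|-x⟩|² = 1/2.
Joint probability = 64/68 × 1/2 = 0.471.

0.471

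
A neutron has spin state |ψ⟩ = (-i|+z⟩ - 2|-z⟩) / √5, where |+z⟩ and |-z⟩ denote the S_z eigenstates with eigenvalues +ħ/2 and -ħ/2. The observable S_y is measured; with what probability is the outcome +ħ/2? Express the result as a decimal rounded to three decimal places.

0.100

|+y⟩ = (|+z⟩ + i|-z⟩)/√2, so ⟨+y|ψ⟩ = (i) / (√2·√5).
P = |i|² / 10 = 1/10.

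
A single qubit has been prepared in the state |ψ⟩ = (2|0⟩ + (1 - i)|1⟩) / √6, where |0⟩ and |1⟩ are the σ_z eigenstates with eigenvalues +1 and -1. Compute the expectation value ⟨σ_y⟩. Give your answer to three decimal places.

-0.667

⟨σ_y⟩ = 2 Im(a* b)/(|a|²+|b|²) with a = 2, b = (1 - i).
a* b = (2 - 2i), so ⟨σ_y⟩ = -4/6.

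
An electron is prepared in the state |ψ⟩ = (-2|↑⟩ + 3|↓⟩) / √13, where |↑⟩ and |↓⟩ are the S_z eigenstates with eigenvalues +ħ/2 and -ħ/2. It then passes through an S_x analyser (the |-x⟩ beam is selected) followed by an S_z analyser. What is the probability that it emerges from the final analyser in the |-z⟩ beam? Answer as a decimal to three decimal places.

First analyser (S_x): P(|-x⟩) = |⟨-x|ψ⟩|² = 25/26.
After stage 1 the state is |-x⟩; P(|-z⟩) = |⟨-z|-x⟩|² = 1/2.
Joint probability = 25/26 × 1/2 = 0.481.

0.481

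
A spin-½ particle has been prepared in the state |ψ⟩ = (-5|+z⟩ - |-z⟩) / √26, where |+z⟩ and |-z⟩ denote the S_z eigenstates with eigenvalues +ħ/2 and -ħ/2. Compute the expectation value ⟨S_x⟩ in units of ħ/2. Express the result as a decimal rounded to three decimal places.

⟨σ_x⟩ = 2 Re(a* b)/(|a|²+|b|²) with a = -5, b = -1.
a* b = 5, so ⟨σ_x⟩ = 10/26.
⟨S_x⟩ = (ħ/2)·⟨σ_x⟩.

0.385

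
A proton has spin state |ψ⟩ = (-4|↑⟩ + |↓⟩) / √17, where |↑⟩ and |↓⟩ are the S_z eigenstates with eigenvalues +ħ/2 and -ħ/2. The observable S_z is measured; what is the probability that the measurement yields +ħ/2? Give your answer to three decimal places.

The +ħ/2 outcome corresponds to |↑⟩. Its amplitude in |ψ⟩ is -4/√17.
P = |-4|² / 17 = 16/17.

0.941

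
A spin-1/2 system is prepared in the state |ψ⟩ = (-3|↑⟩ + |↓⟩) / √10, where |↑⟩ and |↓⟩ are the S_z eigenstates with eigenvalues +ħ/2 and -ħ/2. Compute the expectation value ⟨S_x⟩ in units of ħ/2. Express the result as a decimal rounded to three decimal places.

-0.600

⟨σ_x⟩ = 2 Re(a* b)/(|a|²+|b|²) with a = -3, b = 1.
a* b = -3, so ⟨σ_x⟩ = -6/10.
⟨S_x⟩ = (ħ/2)·⟨σ_x⟩.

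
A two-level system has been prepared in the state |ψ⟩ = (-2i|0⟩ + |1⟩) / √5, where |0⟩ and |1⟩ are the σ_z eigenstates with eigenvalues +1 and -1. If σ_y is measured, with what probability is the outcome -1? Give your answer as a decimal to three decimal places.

|-y⟩ = (|0⟩ - i|1⟩)/√2, so ⟨-y|ψ⟩ = (-i) / (√2·√5).
P = |-i|² / 10 = 1/10.

0.100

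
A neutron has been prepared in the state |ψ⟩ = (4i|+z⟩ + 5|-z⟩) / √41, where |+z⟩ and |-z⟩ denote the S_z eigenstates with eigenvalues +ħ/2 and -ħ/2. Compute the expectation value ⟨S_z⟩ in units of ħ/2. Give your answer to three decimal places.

-0.220

⟨σ_z⟩ = |a|² - |b|² divided by |a|²+|b|², with a, b the |+z⟩, |-z⟩ amplitudes.
= (16 - 25)/41 = -9/41.
⟨S_z⟩ = (ħ/2)·⟨σ_z⟩.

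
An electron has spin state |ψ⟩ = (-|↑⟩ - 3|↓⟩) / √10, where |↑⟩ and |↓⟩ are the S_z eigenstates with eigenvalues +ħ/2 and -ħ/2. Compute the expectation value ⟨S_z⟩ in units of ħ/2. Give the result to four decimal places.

⟨σ_z⟩ = |a|² - |b|² divided by |a|²+|b|², with a, b the |↑⟩, |↓⟩ amplitudes.
= (1 - 9)/10 = -8/10.
⟨S_z⟩ = (ħ/2)·⟨σ_z⟩.

-0.8000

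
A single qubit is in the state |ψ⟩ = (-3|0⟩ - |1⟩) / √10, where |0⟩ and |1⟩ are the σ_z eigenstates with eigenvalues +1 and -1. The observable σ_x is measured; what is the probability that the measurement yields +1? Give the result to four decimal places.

|+x⟩ = (|0⟩ + |1⟩)/√2, so ⟨+x|ψ⟩ = (-4) / (√2·√10).
P = |-4|² / 20 = 16/20.

0.8000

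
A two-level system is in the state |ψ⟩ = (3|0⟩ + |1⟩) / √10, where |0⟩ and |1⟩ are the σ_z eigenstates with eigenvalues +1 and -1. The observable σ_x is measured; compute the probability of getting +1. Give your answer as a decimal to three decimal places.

|+x⟩ = (|0⟩ + |1⟩)/√2, so ⟨+x|ψ⟩ = (4) / (√2·√10).
P = |4|² / 20 = 16/20.

0.800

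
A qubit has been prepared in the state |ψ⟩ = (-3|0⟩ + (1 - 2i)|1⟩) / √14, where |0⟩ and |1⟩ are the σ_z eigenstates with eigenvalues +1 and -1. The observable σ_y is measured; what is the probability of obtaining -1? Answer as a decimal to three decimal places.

0.071

|-y⟩ = (|0⟩ - i|1⟩)/√2, so ⟨-y|ψ⟩ = (-1 + i) / (√2·√14).
P = |-1 + i|² / 28 = 2/28.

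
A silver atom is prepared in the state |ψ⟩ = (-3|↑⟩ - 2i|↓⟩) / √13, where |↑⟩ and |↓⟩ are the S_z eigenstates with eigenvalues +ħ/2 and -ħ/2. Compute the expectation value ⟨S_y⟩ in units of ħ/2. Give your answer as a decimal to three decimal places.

0.923

⟨σ_y⟩ = 2 Im(a* b)/(|a|²+|b|²) with a = -3, b = -2i.
a* b = 6i, so ⟨σ_y⟩ = 12/13.
⟨S_y⟩ = (ħ/2)·⟨σ_y⟩.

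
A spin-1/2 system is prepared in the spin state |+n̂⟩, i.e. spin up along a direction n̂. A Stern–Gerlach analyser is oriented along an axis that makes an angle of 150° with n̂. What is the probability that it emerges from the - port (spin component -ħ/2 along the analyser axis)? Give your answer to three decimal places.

For spin-½, the probability of finding spin-up along an axis at angle θ to the initial spin direction is cos²(θ/2); spin-down is sin²(θ/2).
θ = 150°, so P = sin²(75°) ≈ 0.933.

0.933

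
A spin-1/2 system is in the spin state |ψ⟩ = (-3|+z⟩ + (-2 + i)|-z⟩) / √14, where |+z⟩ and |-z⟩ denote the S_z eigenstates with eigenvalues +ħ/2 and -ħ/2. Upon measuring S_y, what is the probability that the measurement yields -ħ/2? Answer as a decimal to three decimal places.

0.714

|-y⟩ = (|+z⟩ - i|-z⟩)/√2, so ⟨-y|ψ⟩ = (-4 - 2i) / (√2·√14).
P = |-4 - 2i|² / 28 = 20/28.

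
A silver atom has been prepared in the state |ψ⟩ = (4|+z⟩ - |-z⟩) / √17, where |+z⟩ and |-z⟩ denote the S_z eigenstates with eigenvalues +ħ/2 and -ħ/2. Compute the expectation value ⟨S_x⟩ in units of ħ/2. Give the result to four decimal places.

-0.4706

⟨σ_x⟩ = 2 Re(a* b)/(|a|²+|b|²) with a = 4, b = -1.
a* b = -4, so ⟨σ_x⟩ = -8/17.
⟨S_x⟩ = (ħ/2)·⟨σ_x⟩.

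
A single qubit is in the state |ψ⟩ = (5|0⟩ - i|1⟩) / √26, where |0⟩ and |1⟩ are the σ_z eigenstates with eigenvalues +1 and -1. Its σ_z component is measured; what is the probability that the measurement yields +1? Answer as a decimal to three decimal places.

0.962

The +1 outcome corresponds to |0⟩. Its amplitude in |ψ⟩ is 5/√26.
P = |5|² / 26 = 25/26.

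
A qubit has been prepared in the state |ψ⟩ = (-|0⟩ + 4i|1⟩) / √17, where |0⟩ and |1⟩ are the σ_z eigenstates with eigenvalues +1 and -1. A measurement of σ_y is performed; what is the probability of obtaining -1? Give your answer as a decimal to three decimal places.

|-y⟩ = (|0⟩ - i|1⟩)/√2, so ⟨-y|ψ⟩ = (-5) / (√2·√17).
P = |-5|² / 34 = 25/34.

0.735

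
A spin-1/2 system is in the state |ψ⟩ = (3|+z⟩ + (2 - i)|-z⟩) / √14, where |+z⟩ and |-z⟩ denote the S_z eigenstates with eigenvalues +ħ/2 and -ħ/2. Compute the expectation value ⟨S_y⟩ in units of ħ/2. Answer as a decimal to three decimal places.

⟨σ_y⟩ = 2 Im(a* b)/(|a|²+|b|²) with a = 3, b = (2 - i).
a* b = (6 - 3i), so ⟨σ_y⟩ = -6/14.
⟨S_y⟩ = (ħ/2)·⟨σ_y⟩.

-0.429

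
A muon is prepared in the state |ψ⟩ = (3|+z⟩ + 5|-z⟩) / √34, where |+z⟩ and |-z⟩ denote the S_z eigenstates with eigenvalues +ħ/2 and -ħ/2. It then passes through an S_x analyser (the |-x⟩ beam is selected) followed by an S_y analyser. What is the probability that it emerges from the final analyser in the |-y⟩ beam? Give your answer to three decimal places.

First analyser (S_x): P(|-x⟩) = |⟨-x|ψ⟩|² = 4/68.
After stage 1 the state is |-x⟩; P(|-y⟩) = |⟨-y|-x⟩|² = 1/2.
Joint probability = 4/68 × 1/2 = 0.029.

0.029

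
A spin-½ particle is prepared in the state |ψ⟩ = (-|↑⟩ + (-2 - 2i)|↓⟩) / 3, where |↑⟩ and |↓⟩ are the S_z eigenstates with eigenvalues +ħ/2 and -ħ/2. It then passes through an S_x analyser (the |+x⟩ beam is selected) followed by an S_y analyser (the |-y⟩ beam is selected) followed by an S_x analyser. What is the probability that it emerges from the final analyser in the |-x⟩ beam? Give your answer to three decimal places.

First analyser (S_x): P(|+x⟩) = |⟨+x|ψ⟩|² = 13/18.
After stage 1 the state is |+x⟩; P(|-y⟩) = |⟨-y|+x⟩|² = 1/2.
After stage 2 the state is |-y⟩; P(|-x⟩) = |⟨-x|-y⟩|² = 1/2.
Joint probability = 13/18 × 1/2 × 1/2 = 0.181.

0.181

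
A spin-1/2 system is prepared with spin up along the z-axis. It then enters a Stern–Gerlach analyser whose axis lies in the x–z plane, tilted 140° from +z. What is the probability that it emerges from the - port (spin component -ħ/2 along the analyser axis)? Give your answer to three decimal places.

For spin-½, the probability of finding spin-up along an axis at angle θ to the initial spin direction is cos²(θ/2); spin-down is sin²(θ/2).
θ = 140°, so P = sin²(70°) ≈ 0.883.

0.883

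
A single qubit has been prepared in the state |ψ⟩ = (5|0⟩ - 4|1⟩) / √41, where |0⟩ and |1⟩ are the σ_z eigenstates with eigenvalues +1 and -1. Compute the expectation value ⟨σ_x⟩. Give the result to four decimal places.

⟨σ_x⟩ = 2 Re(a* b)/(|a|²+|b|²) with a = 5, b = -4.
a* b = -20, so ⟨σ_x⟩ = -40/41.

-0.9756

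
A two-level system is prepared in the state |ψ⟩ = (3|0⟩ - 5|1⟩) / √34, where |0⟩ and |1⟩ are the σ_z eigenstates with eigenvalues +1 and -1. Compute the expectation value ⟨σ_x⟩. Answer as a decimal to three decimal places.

⟨σ_x⟩ = 2 Re(a* b)/(|a|²+|b|²) with a = 3, b = -5.
a* b = -15, so ⟨σ_x⟩ = -30/34.

-0.882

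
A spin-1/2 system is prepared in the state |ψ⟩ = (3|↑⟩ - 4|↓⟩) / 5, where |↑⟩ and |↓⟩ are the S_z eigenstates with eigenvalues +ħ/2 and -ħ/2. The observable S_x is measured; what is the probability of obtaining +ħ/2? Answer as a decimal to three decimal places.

0.020

|+x⟩ = (|↑⟩ + |↓⟩)/√2, so ⟨+x|ψ⟩ = (-1) / (√2·5).
P = |-1|² / 50 = 1/50.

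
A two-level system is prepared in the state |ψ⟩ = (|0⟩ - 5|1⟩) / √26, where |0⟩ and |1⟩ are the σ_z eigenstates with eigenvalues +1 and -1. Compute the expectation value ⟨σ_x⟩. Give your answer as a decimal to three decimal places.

⟨σ_x⟩ = 2 Re(a* b)/(|a|²+|b|²) with a = 1, b = -5.
a* b = -5, so ⟨σ_x⟩ = -10/26.

-0.385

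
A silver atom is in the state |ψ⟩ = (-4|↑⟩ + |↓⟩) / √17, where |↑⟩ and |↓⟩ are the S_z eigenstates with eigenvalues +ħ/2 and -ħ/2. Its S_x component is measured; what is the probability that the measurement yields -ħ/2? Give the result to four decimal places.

|-x⟩ = (|↑⟩ - |↓⟩)/√2, so ⟨-x|ψ⟩ = (-5) / (√2·√17).
P = |-5|² / 34 = 25/34.

0.7353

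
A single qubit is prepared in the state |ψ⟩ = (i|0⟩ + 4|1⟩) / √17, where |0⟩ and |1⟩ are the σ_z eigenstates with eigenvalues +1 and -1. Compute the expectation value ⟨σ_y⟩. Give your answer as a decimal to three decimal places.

⟨σ_y⟩ = 2 Im(a* b)/(|a|²+|b|²) with a = i, b = 4.
a* b = -4i, so ⟨σ_y⟩ = -8/17.

-0.471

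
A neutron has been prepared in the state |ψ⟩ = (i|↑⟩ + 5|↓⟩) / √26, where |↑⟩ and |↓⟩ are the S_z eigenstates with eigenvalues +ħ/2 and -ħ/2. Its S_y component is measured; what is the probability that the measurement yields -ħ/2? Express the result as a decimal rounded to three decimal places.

0.692

|-y⟩ = (|↑⟩ - i|↓⟩)/√2, so ⟨-y|ψ⟩ = (6i) / (√2·√26).
P = |6i|² / 52 = 36/52.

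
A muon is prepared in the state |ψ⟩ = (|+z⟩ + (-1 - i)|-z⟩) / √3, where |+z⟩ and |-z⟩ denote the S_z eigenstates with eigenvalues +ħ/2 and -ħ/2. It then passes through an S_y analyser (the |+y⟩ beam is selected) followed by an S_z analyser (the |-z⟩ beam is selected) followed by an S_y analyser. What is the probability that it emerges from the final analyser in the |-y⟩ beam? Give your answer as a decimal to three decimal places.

0.042

First analyser (S_y): P(|+y⟩) = |⟨+y|ψ⟩|² = 1/6.
After stage 1 the state is |+y⟩; P(|-z⟩) = |⟨-z|+y⟩|² = 1/2.
After stage 2 the state is |-z⟩; P(|-y⟩) = |⟨-y|-z⟩|² = 1/2.
Joint probability = 1/6 × 1/2 × 1/2 = 0.042.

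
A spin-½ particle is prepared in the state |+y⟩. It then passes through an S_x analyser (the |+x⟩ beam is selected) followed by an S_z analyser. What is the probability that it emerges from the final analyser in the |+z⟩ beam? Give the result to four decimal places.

First analyser (S_x): from |+y⟩, P(|+x⟩) = 1/2.
After stage 1 the state is |+x⟩; P(|+z⟩) = |⟨+z|+x⟩|² = 1/2.
Joint probability = 1/2 × 1/2 = 0.2500.

0.2500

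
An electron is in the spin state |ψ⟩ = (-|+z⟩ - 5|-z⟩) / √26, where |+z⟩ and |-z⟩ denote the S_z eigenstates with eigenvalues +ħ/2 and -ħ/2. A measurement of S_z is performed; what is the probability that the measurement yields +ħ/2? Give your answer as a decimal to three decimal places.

The +ħ/2 outcome corresponds to |+z⟩. Its amplitude in |ψ⟩ is -1/√26.
P = |-1|² / 26 = 1/26.

0.038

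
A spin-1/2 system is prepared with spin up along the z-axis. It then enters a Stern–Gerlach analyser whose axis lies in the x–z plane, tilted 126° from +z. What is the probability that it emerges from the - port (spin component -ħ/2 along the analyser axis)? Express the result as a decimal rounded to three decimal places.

0.794

For spin-½, the probability of finding spin-up along an axis at angle θ to the initial spin direction is cos²(θ/2); spin-down is sin²(θ/2).
θ = 126°, so P = sin²(63°) ≈ 0.794.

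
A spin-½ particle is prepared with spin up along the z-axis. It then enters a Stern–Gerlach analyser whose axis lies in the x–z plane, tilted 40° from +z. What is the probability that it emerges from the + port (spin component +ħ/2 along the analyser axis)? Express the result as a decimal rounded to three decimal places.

For spin-½, the probability of finding spin-up along an axis at angle θ to the initial spin direction is cos²(θ/2); spin-down is sin²(θ/2).
θ = 40°, so P = cos²(20°) ≈ 0.883.

0.883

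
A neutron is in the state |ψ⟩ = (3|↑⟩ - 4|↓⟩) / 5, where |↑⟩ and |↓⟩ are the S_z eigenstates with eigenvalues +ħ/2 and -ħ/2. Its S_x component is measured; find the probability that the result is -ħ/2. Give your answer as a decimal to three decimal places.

0.980

|-x⟩ = (|↑⟩ - |↓⟩)/√2, so ⟨-x|ψ⟩ = (7) / (√2·5).
P = |7|² / 50 = 49/50.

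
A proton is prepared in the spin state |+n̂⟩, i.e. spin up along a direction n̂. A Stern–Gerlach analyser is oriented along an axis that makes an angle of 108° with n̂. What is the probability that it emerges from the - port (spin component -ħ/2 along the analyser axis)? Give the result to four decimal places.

For spin-½, the probability of finding spin-up along an axis at angle θ to the initial spin direction is cos²(θ/2); spin-down is sin²(θ/2).
θ = 108°, so P = sin²(54°) ≈ 0.6545.

0.6545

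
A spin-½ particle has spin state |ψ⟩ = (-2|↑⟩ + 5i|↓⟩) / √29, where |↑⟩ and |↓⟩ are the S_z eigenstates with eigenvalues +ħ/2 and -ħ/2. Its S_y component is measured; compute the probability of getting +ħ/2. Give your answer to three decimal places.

|+y⟩ = (|↑⟩ + i|↓⟩)/√2, so ⟨+y|ψ⟩ = (3) / (√2·√29).
P = |3|² / 58 = 9/58.

0.155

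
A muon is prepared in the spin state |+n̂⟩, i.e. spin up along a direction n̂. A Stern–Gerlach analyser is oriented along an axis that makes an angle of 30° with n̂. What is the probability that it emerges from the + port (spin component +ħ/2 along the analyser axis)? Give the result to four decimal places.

For spin-½, the probability of finding spin-up along an axis at angle θ to the initial spin direction is cos²(θ/2); spin-down is sin²(θ/2).
θ = 30°, so P = cos²(15°) ≈ 0.9330.

0.9330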